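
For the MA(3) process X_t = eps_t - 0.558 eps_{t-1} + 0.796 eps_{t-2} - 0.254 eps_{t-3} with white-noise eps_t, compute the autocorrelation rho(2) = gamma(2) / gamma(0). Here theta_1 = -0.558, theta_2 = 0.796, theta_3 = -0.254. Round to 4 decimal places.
\rho(2) = 0.4667

For an MA(q) process with theta_0 = 1, the autocovariance is
  gamma(k) = sigma^2 * sum_{i=0..q-k} theta_i * theta_{i+k},
and rho(k) = gamma(k) / gamma(0). Sigma^2 cancels.
  numerator   = (1)*(0.796) + (-0.558)*(-0.254) = 0.937732.
  denominator = (1)^2 + (-0.558)^2 + (0.796)^2 + (-0.254)^2 = 2.009496.
  rho(2) = 0.937732 / 2.009496 = 0.4667.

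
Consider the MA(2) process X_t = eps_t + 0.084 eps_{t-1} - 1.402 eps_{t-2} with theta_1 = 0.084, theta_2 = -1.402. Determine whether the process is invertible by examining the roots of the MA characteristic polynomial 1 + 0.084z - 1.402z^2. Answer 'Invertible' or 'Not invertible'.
\text{Not invertible}

The MA(q) characteristic polynomial is P(z) = 1 + 0.084z - 1.402z^2.
Invertibility requires all roots to lie outside the unit circle, i.e. |z| > 1 for every root.
Set 1 + (0.084) z + (-1.402) z^2 = 0, i.e. a z^2 + b z + c = 0 with a = -1.402, b = 0.084, c = 1.
Discriminant D = b^2 - 4ac = (0.084)^2 - 4*(-1.402)*1 = 0.007056 - (-5.608) = 5.615056.
D >= 0, so the roots are real: z = (-b +/- sqrt(D)) / (2a) = (-0.084 +/- 2.369611) / (-2.804).
  z_1 = (-0.084 + 2.369611) / (-2.804) = -0.8151,   |z_1| = 0.8151.
  z_2 = (-0.084 - 2.369611) / (-2.804) = 0.875,   |z_2| = 0.875.
Moduli of all roots: 0.8151, 0.8750.
All moduli strictly greater than 1? No.
Verdict: Not invertible.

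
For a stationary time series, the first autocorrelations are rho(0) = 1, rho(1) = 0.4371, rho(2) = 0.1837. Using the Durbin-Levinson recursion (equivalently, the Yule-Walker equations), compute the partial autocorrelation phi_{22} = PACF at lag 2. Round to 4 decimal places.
\phi_{22} = -0.0091

The PACF at lag k is phi_{kk}, the last component of the solution
to the Yule-Walker system G_k phi = r_k where
  (G_k)_{ij} = rho(|i - j|), (r_k)_i = rho(i), i,j = 1..k.
Equivalently, Durbin-Levinson gives phi_{kk} iteratively:
  phi_{11} = rho(1)
  phi_{kk} = [rho(k) - sum_{j=1..k-1} phi_{k-1,j} rho(k-j)]
            / [1 - sum_{j=1..k-1} phi_{k-1,j} rho(j)],
  phi_{k,j} = phi_{k-1,j} - phi_{kk} phi_{k-1,k-j},  j = 1..k-1.
Step k = 1:
  phi_11 = rho(1) = 0.4371.
Step k = 2:
  phi_22 = [rho(2) - phi_11 rho(1)] / [1 - phi_11 rho(1)] = [0.1837 - (0.4371)(0.4371)] / [1 - (0.4371)(0.4371)]
         = -0.00735641 / 0.80894359 = -0.0091.
Therefore phi_{22} = -0.0091.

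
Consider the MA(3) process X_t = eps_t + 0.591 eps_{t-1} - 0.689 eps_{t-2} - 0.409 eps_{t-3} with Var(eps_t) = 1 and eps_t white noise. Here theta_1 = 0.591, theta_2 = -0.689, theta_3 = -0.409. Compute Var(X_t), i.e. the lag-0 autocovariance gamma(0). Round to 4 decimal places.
\gamma(0) = 1.9913

For an MA(q) process X_t = eps_t + sum_i theta_i eps_{t-i} with
Var(eps_t) = sigma^2, the variance is
  gamma(0) = sigma^2 * (1 + sum_i theta_i^2).
  sum_i theta_i^2 = (0.591)^2 + (-0.689)^2 + (-0.409)^2 = 0.349281 + 0.474721 + 0.167281 = 0.991283.
  gamma(0) = 1 * (1 + 0.991283) = 1 * 1.991283 = 1.991283, which rounds to 1.9913.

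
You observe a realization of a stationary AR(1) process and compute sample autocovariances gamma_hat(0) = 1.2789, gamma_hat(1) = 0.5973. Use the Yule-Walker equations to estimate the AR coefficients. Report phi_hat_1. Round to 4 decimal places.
\hat\phi_{1} = 0.4670

The Yule-Walker equations for an AR(p) process read, in matrix form,
  Gamma_p phi = r_p,   with   (Gamma_p)_{ij} = gamma(|i - j|),
                       (r_p)_i = gamma(i),   i,j = 1..p.
Substitute the sample gammas (Toeplitz matrix and right-hand side of size 1):
  Gamma_p = [[1.2789]]
  r_p     = [0.5973]
With p = 1 this is the single equation gamma(0) phi_1 = gamma(1):
  phi_hat_1 = gamma(1) / gamma(0) = 0.5973 / 1.2789 = 0.4670.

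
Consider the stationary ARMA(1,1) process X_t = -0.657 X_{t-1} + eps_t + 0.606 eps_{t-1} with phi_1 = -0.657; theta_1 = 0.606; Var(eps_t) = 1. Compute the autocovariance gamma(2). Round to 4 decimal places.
\gamma(2) = 0.0355

Multiply the model equation by X_{t-k} and take expectations. With theta_0 = psi_0 = 1 and psi_j the MA(infinity) weights, this gives
  gamma(k) - sum_i phi_i gamma(k-i) = c_k,
  c_k = sigma^2 * sum_{j=k..q} theta_j psi_{j-k}   (c_k = 0 for k > q),
using gamma(-m) = gamma(m).
psi-weights needed (psi_j = theta_j + sum_i phi_i psi_{j-i}):
  psi_1 = theta_1 + phi_1 = 0.606 + (-0.657) = -0.051
Right-hand sides:
  c_0 = sigma^2 (1 + theta_1 psi_1) = 1 * (1 + (0.606)(-0.051)) = 1 * 0.969094 = 0.969094
  c_1 = sigma^2 theta_1 = 1 * (0.606) = 0.606
  c_2 = 0
Equations for k = 0 and k = 1 (AR order 1):
  gamma(0) = phi_1 gamma(1) + c_0
  gamma(1) = phi_1 gamma(0) + c_1
Substituting the second into the first: gamma(0) (1 - phi_1^2) = c_0 + phi_1 c_1, so
  gamma(0) = (c_0 + phi_1 c_1) / (1 - phi_1^2) = (0.969094 + (-0.657)(0.606)) / (1 - (-0.657)^2) = 0.570952 / 0.568351 = 1.004576.
  gamma(1) = phi_1 gamma(0) + c_1 = (-0.657)(1.004576) + (0.606) = -0.054007.
For k = 2 (> q): gamma(2) = phi_1 gamma(1) = (-0.657)(-0.054007) = 0.035482.
Therefore gamma(2) = 0.0355 (to 4 decimal places).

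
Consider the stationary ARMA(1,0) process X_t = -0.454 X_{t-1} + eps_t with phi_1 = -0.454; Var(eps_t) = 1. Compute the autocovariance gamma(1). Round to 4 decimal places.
\gamma(1) = -0.5719

Multiply the model equation by X_{t-k} and take expectations. With theta_0 = psi_0 = 1 and psi_j the MA(infinity) weights, this gives
  gamma(k) - sum_i phi_i gamma(k-i) = c_k,
  c_k = sigma^2 * sum_{j=k..q} theta_j psi_{j-k}   (c_k = 0 for k > q),
using gamma(-m) = gamma(m).
Pure AR (q = 0): c_0 = sigma^2 = 1, c_k = 0 for k >= 1.
Equations for k = 0 and k = 1 (AR order 1):
  gamma(0) = phi_1 gamma(1) + c_0
  gamma(1) = phi_1 gamma(0) + c_1
Substituting the second into the first: gamma(0) (1 - phi_1^2) = c_0 + phi_1 c_1, so
  gamma(0) = c_0 / (1 - phi_1^2) = 1 / (1 - (-0.454)^2) = 1 / 0.793884 = 1.25963.
  gamma(1) = phi_1 gamma(0) = (-0.454)(1.25963) = -0.571872.
Therefore gamma(1) = -0.5719 (to 4 decimal places).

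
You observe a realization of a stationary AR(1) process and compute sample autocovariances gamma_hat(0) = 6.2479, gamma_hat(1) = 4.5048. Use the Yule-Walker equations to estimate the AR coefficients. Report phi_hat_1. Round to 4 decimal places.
\hat\phi_{1} = 0.7210

The Yule-Walker equations for an AR(p) process read, in matrix form,
  Gamma_p phi = r_p,   with   (Gamma_p)_{ij} = gamma(|i - j|),
                       (r_p)_i = gamma(i),   i,j = 1..p.
Substitute the sample gammas (Toeplitz matrix and right-hand side of size 1):
  Gamma_p = [[6.2479]]
  r_p     = [4.5048]
With p = 1 this is the single equation gamma(0) phi_1 = gamma(1):
  phi_hat_1 = gamma(1) / gamma(0) = 4.5048 / 6.2479 = 0.7210.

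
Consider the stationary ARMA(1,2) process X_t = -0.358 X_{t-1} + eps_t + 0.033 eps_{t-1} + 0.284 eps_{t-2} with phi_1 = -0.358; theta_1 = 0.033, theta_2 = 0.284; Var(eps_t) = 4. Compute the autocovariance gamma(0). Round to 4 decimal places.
\gamma(0) = 5.1579

Multiply the model equation by X_{t-k} and take expectations. With theta_0 = psi_0 = 1 and psi_j the MA(infinity) weights, this gives
  gamma(k) - sum_i phi_i gamma(k-i) = c_k,
  c_k = sigma^2 * sum_{j=k..q} theta_j psi_{j-k}   (c_k = 0 for k > q),
using gamma(-m) = gamma(m).
psi-weights needed (psi_j = theta_j + sum_i phi_i psi_{j-i}):
  psi_1 = theta_1 + phi_1 = 0.033 + (-0.358) = -0.325
  psi_2 = theta_2 + phi_1 psi_1 = 0.284 + (-0.358)(-0.325) = 0.40035
Right-hand sides:
  c_0 = sigma^2 (1 + theta_1 psi_1 + theta_2 psi_2) = 4 * (1 + (0.033)(-0.325) + (0.284)(0.40035)) = 4 * 1.102974 = 4.411898
  c_1 = sigma^2 (theta_1 + theta_2 psi_1) = 4 * (0.033 + (0.284)(-0.325)) = -0.2372
  c_2 = sigma^2 theta_2 = 4 * (0.284) = 1.136
Equations for k = 0 and k = 1 (AR order 1):
  gamma(0) = phi_1 gamma(1) + c_0
  gamma(1) = phi_1 gamma(0) + c_1
Substituting the second into the first: gamma(0) (1 - phi_1^2) = c_0 + phi_1 c_1, so
  gamma(0) = (c_0 + phi_1 c_1) / (1 - phi_1^2) = (4.411898 + (-0.358)(-0.2372)) / (1 - (-0.358)^2) = 4.496815 / 0.871836 = 5.157868.
Therefore gamma(0) = 5.1579 (to 4 decimal places).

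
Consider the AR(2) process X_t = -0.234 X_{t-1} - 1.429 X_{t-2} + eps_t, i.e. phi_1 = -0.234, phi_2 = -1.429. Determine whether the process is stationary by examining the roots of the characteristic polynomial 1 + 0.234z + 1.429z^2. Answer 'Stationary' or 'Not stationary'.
\text{Not stationary}

The AR(p) characteristic polynomial is P(z) = 1 + 0.234z + 1.429z^2.
Stationarity requires all roots to lie outside the unit circle, i.e. |z| > 1 for every root.
Set 1 + (0.234) z + (1.429) z^2 = 0, i.e. a z^2 + b z + c = 0 with a = 1.429, b = 0.234, c = 1.
Discriminant D = b^2 - 4ac = (0.234)^2 - 4*(1.429)*1 = 0.054756 - (5.716) = -5.661244.
D < 0, so the roots are the complex-conjugate pair z = (-b +/- i sqrt(-D)) / (2a) = -0.0819 +/- 0.8325i.
For a conjugate pair |z|^2 = z * conj(z) = (product of roots) = c/a = 1/(1.429) = 0.69979, so |z| = sqrt(0.69979) = 0.8365 for both roots.
Moduli of all roots: 0.8365, 0.8365.
All moduli strictly greater than 1? No.
Verdict: Not stationary.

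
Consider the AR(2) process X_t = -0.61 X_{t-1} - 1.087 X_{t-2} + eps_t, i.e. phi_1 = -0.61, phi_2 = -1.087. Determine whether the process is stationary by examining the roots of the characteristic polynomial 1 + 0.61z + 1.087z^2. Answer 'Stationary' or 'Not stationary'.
\text{Not stationary}

The AR(p) characteristic polynomial is P(z) = 1 + 0.61z + 1.087z^2.
Stationarity requires all roots to lie outside the unit circle, i.e. |z| > 1 for every root.
Set 1 + (0.61) z + (1.087) z^2 = 0, i.e. a z^2 + b z + c = 0 with a = 1.087, b = 0.61, c = 1.
Discriminant D = b^2 - 4ac = (0.61)^2 - 4*(1.087)*1 = 0.3721 - (4.348) = -3.9759.
D < 0, so the roots are the complex-conjugate pair z = (-b +/- i sqrt(-D)) / (2a) = -0.2806 +/- 0.9172i.
For a conjugate pair |z|^2 = z * conj(z) = (product of roots) = c/a = 1/(1.087) = 0.919963, so |z| = sqrt(0.919963) = 0.9591 for both roots.
Moduli of all roots: 0.9591, 0.9591.
All moduli strictly greater than 1? No.
Verdict: Not stationary.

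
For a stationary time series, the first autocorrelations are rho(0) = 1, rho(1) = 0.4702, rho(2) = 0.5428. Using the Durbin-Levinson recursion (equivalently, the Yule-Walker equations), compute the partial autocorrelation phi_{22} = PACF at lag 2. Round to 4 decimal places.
\phi_{22} = 0.4130

The PACF at lag k is phi_{kk}, the last component of the solution
to the Yule-Walker system G_k phi = r_k where
  (G_k)_{ij} = rho(|i - j|), (r_k)_i = rho(i), i,j = 1..k.
Equivalently, Durbin-Levinson gives phi_{kk} iteratively:
  phi_{11} = rho(1)
  phi_{kk} = [rho(k) - sum_{j=1..k-1} phi_{k-1,j} rho(k-j)]
            / [1 - sum_{j=1..k-1} phi_{k-1,j} rho(j)],
  phi_{k,j} = phi_{k-1,j} - phi_{kk} phi_{k-1,k-j},  j = 1..k-1.
Step k = 1:
  phi_11 = rho(1) = 0.4702.
Step k = 2:
  phi_22 = [rho(2) - phi_11 rho(1)] / [1 - phi_11 rho(1)] = [0.5428 - (0.4702)(0.4702)] / [1 - (0.4702)(0.4702)]
         = 0.32171196 / 0.77891196 = 0.413.
Therefore phi_{22} = 0.4130.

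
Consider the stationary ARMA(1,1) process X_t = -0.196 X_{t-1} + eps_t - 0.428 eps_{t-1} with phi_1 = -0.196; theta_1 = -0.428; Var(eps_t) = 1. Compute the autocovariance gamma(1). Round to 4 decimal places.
\gamma(1) = -0.7034

Multiply the model equation by X_{t-k} and take expectations. With theta_0 = psi_0 = 1 and psi_j the MA(infinity) weights, this gives
  gamma(k) - sum_i phi_i gamma(k-i) = c_k,
  c_k = sigma^2 * sum_{j=k..q} theta_j psi_{j-k}   (c_k = 0 for k > q),
using gamma(-m) = gamma(m).
psi-weights needed (psi_j = theta_j + sum_i phi_i psi_{j-i}):
  psi_1 = theta_1 + phi_1 = -0.428 + (-0.196) = -0.624
Right-hand sides:
  c_0 = sigma^2 (1 + theta_1 psi_1) = 1 * (1 + (-0.428)(-0.624)) = 1 * 1.267072 = 1.267072
  c_1 = sigma^2 theta_1 = 1 * (-0.428) = -0.428
  c_2 = 0
Equations for k = 0 and k = 1 (AR order 1):
  gamma(0) = phi_1 gamma(1) + c_0
  gamma(1) = phi_1 gamma(0) + c_1
Substituting the second into the first: gamma(0) (1 - phi_1^2) = c_0 + phi_1 c_1, so
  gamma(0) = (c_0 + phi_1 c_1) / (1 - phi_1^2) = (1.267072 + (-0.196)(-0.428)) / (1 - (-0.196)^2) = 1.35096 / 0.961584 = 1.404932.
  gamma(1) = phi_1 gamma(0) + c_1 = (-0.196)(1.404932) + (-0.428) = -0.703367.
Therefore gamma(1) = -0.7034 (to 4 decimal places).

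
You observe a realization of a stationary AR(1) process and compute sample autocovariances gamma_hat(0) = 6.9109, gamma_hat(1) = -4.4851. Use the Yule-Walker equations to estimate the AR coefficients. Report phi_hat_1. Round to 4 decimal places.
\hat\phi_{1} = -0.6490

The Yule-Walker equations for an AR(p) process read, in matrix form,
  Gamma_p phi = r_p,   with   (Gamma_p)_{ij} = gamma(|i - j|),
                       (r_p)_i = gamma(i),   i,j = 1..p.
Substitute the sample gammas (Toeplitz matrix and right-hand side of size 1):
  Gamma_p = [[6.9109]]
  r_p     = [-4.4851]
With p = 1 this is the single equation gamma(0) phi_1 = gamma(1):
  phi_hat_1 = gamma(1) / gamma(0) = -4.4851 / 6.9109 = -0.6490.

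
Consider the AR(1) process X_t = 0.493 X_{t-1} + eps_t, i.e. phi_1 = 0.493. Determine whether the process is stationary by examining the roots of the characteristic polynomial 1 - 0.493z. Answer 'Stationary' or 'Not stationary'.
\text{Stationary}

The AR(p) characteristic polynomial is P(z) = 1 - 0.493z.
Stationarity requires all roots to lie outside the unit circle, i.e. |z| > 1 for every root.
This is linear in z: 1 + (-0.493) z = 0  =>  z = -1/(-0.493) = 2.028398,  |z| = 2.028398.
Moduli of all roots: 2.0284.
All moduli strictly greater than 1? Yes.
Verdict: Stationary.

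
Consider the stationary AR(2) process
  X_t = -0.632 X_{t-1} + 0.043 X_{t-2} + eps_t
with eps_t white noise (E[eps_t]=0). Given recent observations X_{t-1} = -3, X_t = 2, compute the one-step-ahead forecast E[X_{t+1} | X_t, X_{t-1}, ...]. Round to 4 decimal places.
E[X_{t+1} \mid \mathcal F_t] = -1.3930

For an AR(p) model X_t = c + sum_i phi_i X_{t-i} + eps_t, the
one-step-ahead conditional mean is
  E[X_{t+1} | X_t, ...] = c + sum_i phi_i X_{t+1-i}.
Substitute known values:
  E[X_{t+1} | ...] = (-0.632) * (2) + (0.043) * (-3)
                   = -1.3930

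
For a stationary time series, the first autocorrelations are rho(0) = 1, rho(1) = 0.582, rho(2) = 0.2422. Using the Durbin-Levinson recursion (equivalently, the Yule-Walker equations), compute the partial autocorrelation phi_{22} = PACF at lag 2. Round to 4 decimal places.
\phi_{22} = -0.1460

The PACF at lag k is phi_{kk}, the last component of the solution
to the Yule-Walker system G_k phi = r_k where
  (G_k)_{ij} = rho(|i - j|), (r_k)_i = rho(i), i,j = 1..k.
Equivalently, Durbin-Levinson gives phi_{kk} iteratively:
  phi_{11} = rho(1)
  phi_{kk} = [rho(k) - sum_{j=1..k-1} phi_{k-1,j} rho(k-j)]
            / [1 - sum_{j=1..k-1} phi_{k-1,j} rho(j)],
  phi_{k,j} = phi_{k-1,j} - phi_{kk} phi_{k-1,k-j},  j = 1..k-1.
Step k = 1:
  phi_11 = rho(1) = 0.582.
Step k = 2:
  phi_22 = [rho(2) - phi_11 rho(1)] / [1 - phi_11 rho(1)] = [0.2422 - (0.582)(0.582)] / [1 - (0.582)(0.582)]
         = -0.096524 / 0.661276 = -0.146.
Therefore phi_{22} = -0.1460.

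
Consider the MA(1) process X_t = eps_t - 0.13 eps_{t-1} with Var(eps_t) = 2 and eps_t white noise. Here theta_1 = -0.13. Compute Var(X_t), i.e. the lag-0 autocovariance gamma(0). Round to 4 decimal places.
\gamma(0) = 2.0338

For an MA(q) process X_t = eps_t + sum_i theta_i eps_{t-i} with
Var(eps_t) = sigma^2, the variance is
  gamma(0) = sigma^2 * (1 + sum_i theta_i^2).
  sum_i theta_i^2 = (-0.13)^2 = 0.0169.
  gamma(0) = 2 * (1 + 0.0169) = 2 * 1.0169 = 2.0338.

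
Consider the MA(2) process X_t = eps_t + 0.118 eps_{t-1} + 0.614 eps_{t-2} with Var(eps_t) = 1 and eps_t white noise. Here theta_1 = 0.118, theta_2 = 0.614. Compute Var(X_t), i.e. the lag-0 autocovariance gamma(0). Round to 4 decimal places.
\gamma(0) = 1.3909

For an MA(q) process X_t = eps_t + sum_i theta_i eps_{t-i} with
Var(eps_t) = sigma^2, the variance is
  gamma(0) = sigma^2 * (1 + sum_i theta_i^2).
  sum_i theta_i^2 = (0.118)^2 + (0.614)^2 = 0.013924 + 0.376996 = 0.39092.
  gamma(0) = 1 * (1 + 0.39092) = 1 * 1.39092 = 1.39092, which rounds to 1.3909.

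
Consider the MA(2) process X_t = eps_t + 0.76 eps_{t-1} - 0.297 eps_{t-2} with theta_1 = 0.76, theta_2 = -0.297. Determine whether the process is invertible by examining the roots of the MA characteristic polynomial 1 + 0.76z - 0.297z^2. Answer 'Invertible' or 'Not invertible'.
\text{Not invertible}

The MA(q) characteristic polynomial is P(z) = 1 + 0.76z - 0.297z^2.
Invertibility requires all roots to lie outside the unit circle, i.e. |z| > 1 for every root.
Set 1 + (0.76) z + (-0.297) z^2 = 0, i.e. a z^2 + b z + c = 0 with a = -0.297, b = 0.76, c = 1.
Discriminant D = b^2 - 4ac = (0.76)^2 - 4*(-0.297)*1 = 0.5776 - (-1.188) = 1.7656.
D >= 0, so the roots are real: z = (-b +/- sqrt(D)) / (2a) = (-0.76 +/- 1.328759) / (-0.594).
  z_1 = (-0.76 + 1.328759) / (-0.594) = -0.9575,   |z_1| = 0.9575.
  z_2 = (-0.76 - 1.328759) / (-0.594) = 3.5164,   |z_2| = 3.5164.
Moduli of all roots: 0.9575, 3.5164.
All moduli strictly greater than 1? No.
Verdict: Not invertible.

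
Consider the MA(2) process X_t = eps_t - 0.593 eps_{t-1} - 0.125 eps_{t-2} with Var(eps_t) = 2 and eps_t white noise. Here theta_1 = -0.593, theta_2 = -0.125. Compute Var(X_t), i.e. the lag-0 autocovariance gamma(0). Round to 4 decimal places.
\gamma(0) = 2.7345

For an MA(q) process X_t = eps_t + sum_i theta_i eps_{t-i} with
Var(eps_t) = sigma^2, the variance is
  gamma(0) = sigma^2 * (1 + sum_i theta_i^2).
  sum_i theta_i^2 = (-0.593)^2 + (-0.125)^2 = 0.351649 + 0.015625 = 0.367274.
  gamma(0) = 2 * (1 + 0.367274) = 2 * 1.367274 = 2.734548, which rounds to 2.7345.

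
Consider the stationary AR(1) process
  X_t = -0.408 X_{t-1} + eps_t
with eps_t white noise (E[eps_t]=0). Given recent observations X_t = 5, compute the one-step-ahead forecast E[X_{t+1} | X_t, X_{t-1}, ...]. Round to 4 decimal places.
E[X_{t+1} \mid \mathcal F_t] = -2.0400

For an AR(p) model X_t = c + sum_i phi_i X_{t-i} + eps_t, the
one-step-ahead conditional mean is
  E[X_{t+1} | X_t, ...] = c + sum_i phi_i X_{t+1-i}.
Substitute known values:
  E[X_{t+1} | ...] = (-0.408) * (5)
                   = -2.0400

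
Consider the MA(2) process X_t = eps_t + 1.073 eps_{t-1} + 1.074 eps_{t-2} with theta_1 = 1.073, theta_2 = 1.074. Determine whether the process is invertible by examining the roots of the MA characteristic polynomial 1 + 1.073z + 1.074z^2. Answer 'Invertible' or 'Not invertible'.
\text{Not invertible}

The MA(q) characteristic polynomial is P(z) = 1 + 1.073z + 1.074z^2.
Invertibility requires all roots to lie outside the unit circle, i.e. |z| > 1 for every root.
Set 1 + (1.073) z + (1.074) z^2 = 0, i.e. a z^2 + b z + c = 0 with a = 1.074, b = 1.073, c = 1.
Discriminant D = b^2 - 4ac = (1.073)^2 - 4*(1.074)*1 = 1.151329 - (4.296) = -3.144671.
D < 0, so the roots are the complex-conjugate pair z = (-b +/- i sqrt(-D)) / (2a) = -0.4995 +/- 0.8256i.
For a conjugate pair |z|^2 = z * conj(z) = (product of roots) = c/a = 1/(1.074) = 0.931099, so |z| = sqrt(0.931099) = 0.9649 for both roots.
Moduli of all roots: 0.9649, 0.9649.
All moduli strictly greater than 1? No.
Verdict: Not invertible.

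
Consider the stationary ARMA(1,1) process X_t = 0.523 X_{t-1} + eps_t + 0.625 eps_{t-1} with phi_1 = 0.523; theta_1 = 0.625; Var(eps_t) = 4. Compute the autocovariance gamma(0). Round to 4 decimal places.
\gamma(0) = 11.2565

Multiply the model equation by X_{t-k} and take expectations. With theta_0 = psi_0 = 1 and psi_j the MA(infinity) weights, this gives
  gamma(k) - sum_i phi_i gamma(k-i) = c_k,
  c_k = sigma^2 * sum_{j=k..q} theta_j psi_{j-k}   (c_k = 0 for k > q),
using gamma(-m) = gamma(m).
psi-weights needed (psi_j = theta_j + sum_i phi_i psi_{j-i}):
  psi_1 = theta_1 + phi_1 = 0.625 + (0.523) = 1.148
Right-hand sides:
  c_0 = sigma^2 (1 + theta_1 psi_1) = 4 * (1 + (0.625)(1.148)) = 4 * 1.7175 = 6.87
  c_1 = sigma^2 theta_1 = 4 * (0.625) = 2.5
  c_2 = 0
Equations for k = 0 and k = 1 (AR order 1):
  gamma(0) = phi_1 gamma(1) + c_0
  gamma(1) = phi_1 gamma(0) + c_1
Substituting the second into the first: gamma(0) (1 - phi_1^2) = c_0 + phi_1 c_1, so
  gamma(0) = (c_0 + phi_1 c_1) / (1 - phi_1^2) = (6.87 + (0.523)(2.5)) / (1 - (0.523)^2) = 8.1775 / 0.726471 = 11.256471.
Therefore gamma(0) = 11.2565 (to 4 decimal places).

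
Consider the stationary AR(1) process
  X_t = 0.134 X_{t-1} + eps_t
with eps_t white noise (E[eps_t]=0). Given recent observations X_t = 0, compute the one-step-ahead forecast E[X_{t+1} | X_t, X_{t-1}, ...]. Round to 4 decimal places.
E[X_{t+1} \mid \mathcal F_t] = 0.0000

For an AR(p) model X_t = c + sum_i phi_i X_{t-i} + eps_t, the
one-step-ahead conditional mean is
  E[X_{t+1} | X_t, ...] = c + sum_i phi_i X_{t+1-i}.
Substitute known values:
  E[X_{t+1} | ...] = (0.134) * (0)
                   = 0.0000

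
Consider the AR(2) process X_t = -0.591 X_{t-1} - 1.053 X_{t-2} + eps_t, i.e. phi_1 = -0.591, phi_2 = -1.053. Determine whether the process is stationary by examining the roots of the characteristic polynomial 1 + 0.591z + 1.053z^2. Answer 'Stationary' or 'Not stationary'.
\text{Not stationary}

The AR(p) characteristic polynomial is P(z) = 1 + 0.591z + 1.053z^2.
Stationarity requires all roots to lie outside the unit circle, i.e. |z| > 1 for every root.
Set 1 + (0.591) z + (1.053) z^2 = 0, i.e. a z^2 + b z + c = 0 with a = 1.053, b = 0.591, c = 1.
Discriminant D = b^2 - 4ac = (0.591)^2 - 4*(1.053)*1 = 0.349281 - (4.212) = -3.862719.
D < 0, so the roots are the complex-conjugate pair z = (-b +/- i sqrt(-D)) / (2a) = -0.2806 +/- 0.9332i.
For a conjugate pair |z|^2 = z * conj(z) = (product of roots) = c/a = 1/(1.053) = 0.949668, so |z| = sqrt(0.949668) = 0.9745 for both roots.
Moduli of all roots: 0.9745, 0.9745.
All moduli strictly greater than 1? No.
Verdict: Not stationary.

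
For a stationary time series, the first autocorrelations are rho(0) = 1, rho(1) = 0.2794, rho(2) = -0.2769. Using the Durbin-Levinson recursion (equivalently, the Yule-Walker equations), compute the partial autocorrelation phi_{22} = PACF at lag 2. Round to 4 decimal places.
\phi_{22} = -0.3850

The PACF at lag k is phi_{kk}, the last component of the solution
to the Yule-Walker system G_k phi = r_k where
  (G_k)_{ij} = rho(|i - j|), (r_k)_i = rho(i), i,j = 1..k.
Equivalently, Durbin-Levinson gives phi_{kk} iteratively:
  phi_{11} = rho(1)
  phi_{kk} = [rho(k) - sum_{j=1..k-1} phi_{k-1,j} rho(k-j)]
            / [1 - sum_{j=1..k-1} phi_{k-1,j} rho(j)],
  phi_{k,j} = phi_{k-1,j} - phi_{kk} phi_{k-1,k-j},  j = 1..k-1.
Step k = 1:
  phi_11 = rho(1) = 0.2794.
Step k = 2:
  phi_22 = [rho(2) - phi_11 rho(1)] / [1 - phi_11 rho(1)] = [-0.2769 - (0.2794)(0.2794)] / [1 - (0.2794)(0.2794)]
         = -0.35496436 / 0.92193564 = -0.385.
Therefore phi_{22} = -0.3850.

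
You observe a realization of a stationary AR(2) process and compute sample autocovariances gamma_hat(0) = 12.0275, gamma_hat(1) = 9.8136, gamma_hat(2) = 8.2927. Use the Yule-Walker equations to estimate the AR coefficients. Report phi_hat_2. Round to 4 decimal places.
\hat\phi_{2} = 0.0710

The Yule-Walker equations for an AR(p) process read, in matrix form,
  Gamma_p phi = r_p,   with   (Gamma_p)_{ij} = gamma(|i - j|),
                       (r_p)_i = gamma(i),   i,j = 1..p.
Substitute the sample gammas (Toeplitz matrix and right-hand side of size 2):
  Gamma_p = [[12.0275, 9.8136], [9.8136, 12.0275]]
  r_p     = [9.8136, 8.2927]
Written out:
  12.0275 phi_1 + 9.8136 phi_2 = 9.8136
  9.8136 phi_1 + 12.0275 phi_2 = 8.2927
Solve by Cramer's rule:
  det = gamma(0)^2 - gamma(1)^2 = (12.0275)^2 - (9.8136)^2 = 144.66075625 - 96.30674496 = 48.35401129
  phi_hat_1 = [gamma(1) gamma(0) - gamma(1) gamma(2)] / det = [(9.8136)(12.0275) - (9.8136)(8.2927)] / 48.35401129 = 36.65183328 / 48.35401129 = 0.758
  phi_hat_2 = [gamma(0) gamma(2) - gamma(1)^2] / det = [(12.0275)(8.2927) - (9.8136)^2] / 48.35401129 = 3.43370429 / 48.35401129 = 0.071
So phi_hat = [0.7580, 0.0710].
Therefore phi_hat_2 = 0.0710.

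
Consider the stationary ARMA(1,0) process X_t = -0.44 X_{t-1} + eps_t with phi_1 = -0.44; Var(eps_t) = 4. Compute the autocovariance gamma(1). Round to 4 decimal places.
\gamma(1) = -2.1825

Multiply the model equation by X_{t-k} and take expectations. With theta_0 = psi_0 = 1 and psi_j the MA(infinity) weights, this gives
  gamma(k) - sum_i phi_i gamma(k-i) = c_k,
  c_k = sigma^2 * sum_{j=k..q} theta_j psi_{j-k}   (c_k = 0 for k > q),
using gamma(-m) = gamma(m).
Pure AR (q = 0): c_0 = sigma^2 = 4, c_k = 0 for k >= 1.
Equations for k = 0 and k = 1 (AR order 1):
  gamma(0) = phi_1 gamma(1) + c_0
  gamma(1) = phi_1 gamma(0) + c_1
Substituting the second into the first: gamma(0) (1 - phi_1^2) = c_0 + phi_1 c_1, so
  gamma(0) = c_0 / (1 - phi_1^2) = 4 / (1 - (-0.44)^2) = 4 / 0.8064 = 4.960317.
  gamma(1) = phi_1 gamma(0) = (-0.44)(4.960317) = -2.18254.
Therefore gamma(1) = -2.1825 (to 4 decimal places).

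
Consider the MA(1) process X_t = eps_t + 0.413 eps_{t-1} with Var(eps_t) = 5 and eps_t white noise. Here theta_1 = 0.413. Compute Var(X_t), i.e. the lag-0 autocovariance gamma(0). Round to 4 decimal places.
\gamma(0) = 5.8528

For an MA(q) process X_t = eps_t + sum_i theta_i eps_{t-i} with
Var(eps_t) = sigma^2, the variance is
  gamma(0) = sigma^2 * (1 + sum_i theta_i^2).
  sum_i theta_i^2 = (0.413)^2 = 0.170569.
  gamma(0) = 5 * (1 + 0.170569) = 5 * 1.170569 = 5.852845, which rounds to 5.8528.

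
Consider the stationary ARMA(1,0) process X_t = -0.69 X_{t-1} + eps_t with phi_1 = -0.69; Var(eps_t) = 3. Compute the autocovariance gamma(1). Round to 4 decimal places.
\gamma(1) = -3.9511

Multiply the model equation by X_{t-k} and take expectations. With theta_0 = psi_0 = 1 and psi_j the MA(infinity) weights, this gives
  gamma(k) - sum_i phi_i gamma(k-i) = c_k,
  c_k = sigma^2 * sum_{j=k..q} theta_j psi_{j-k}   (c_k = 0 for k > q),
using gamma(-m) = gamma(m).
Pure AR (q = 0): c_0 = sigma^2 = 3, c_k = 0 for k >= 1.
Equations for k = 0 and k = 1 (AR order 1):
  gamma(0) = phi_1 gamma(1) + c_0
  gamma(1) = phi_1 gamma(0) + c_1
Substituting the second into the first: gamma(0) (1 - phi_1^2) = c_0 + phi_1 c_1, so
  gamma(0) = c_0 / (1 - phi_1^2) = 3 / (1 - (-0.69)^2) = 3 / 0.5239 = 5.726284.
  gamma(1) = phi_1 gamma(0) = (-0.69)(5.726284) = -3.951136.
Therefore gamma(1) = -3.9511 (to 4 decimal places).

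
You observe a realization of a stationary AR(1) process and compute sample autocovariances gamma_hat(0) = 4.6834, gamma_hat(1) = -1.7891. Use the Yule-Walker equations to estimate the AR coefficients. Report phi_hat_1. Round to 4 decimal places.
\hat\phi_{1} = -0.3820

The Yule-Walker equations for an AR(p) process read, in matrix form,
  Gamma_p phi = r_p,   with   (Gamma_p)_{ij} = gamma(|i - j|),
                       (r_p)_i = gamma(i),   i,j = 1..p.
Substitute the sample gammas (Toeplitz matrix and right-hand side of size 1):
  Gamma_p = [[4.6834]]
  r_p     = [-1.7891]
With p = 1 this is the single equation gamma(0) phi_1 = gamma(1):
  phi_hat_1 = gamma(1) / gamma(0) = -1.7891 / 4.6834 = -0.3820.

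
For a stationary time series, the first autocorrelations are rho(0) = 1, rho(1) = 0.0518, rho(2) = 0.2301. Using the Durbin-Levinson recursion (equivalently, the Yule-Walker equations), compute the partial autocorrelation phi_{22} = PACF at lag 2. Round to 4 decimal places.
\phi_{22} = 0.2280

The PACF at lag k is phi_{kk}, the last component of the solution
to the Yule-Walker system G_k phi = r_k where
  (G_k)_{ij} = rho(|i - j|), (r_k)_i = rho(i), i,j = 1..k.
Equivalently, Durbin-Levinson gives phi_{kk} iteratively:
  phi_{11} = rho(1)
  phi_{kk} = [rho(k) - sum_{j=1..k-1} phi_{k-1,j} rho(k-j)]
            / [1 - sum_{j=1..k-1} phi_{k-1,j} rho(j)],
  phi_{k,j} = phi_{k-1,j} - phi_{kk} phi_{k-1,k-j},  j = 1..k-1.
Step k = 1:
  phi_11 = rho(1) = 0.0518.
Step k = 2:
  phi_22 = [rho(2) - phi_11 rho(1)] / [1 - phi_11 rho(1)] = [0.2301 - (0.0518)(0.0518)] / [1 - (0.0518)(0.0518)]
         = 0.22741676 / 0.99731676 = 0.228.
Therefore phi_{22} = 0.2280.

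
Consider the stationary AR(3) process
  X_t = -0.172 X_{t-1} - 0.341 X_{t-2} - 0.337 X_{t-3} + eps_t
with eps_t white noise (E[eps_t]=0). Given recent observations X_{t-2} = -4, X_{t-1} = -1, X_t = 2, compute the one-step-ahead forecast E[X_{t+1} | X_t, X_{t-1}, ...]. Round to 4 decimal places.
E[X_{t+1} \mid \mathcal F_t] = 1.3450

For an AR(p) model X_t = c + sum_i phi_i X_{t-i} + eps_t, the
one-step-ahead conditional mean is
  E[X_{t+1} | X_t, ...] = c + sum_i phi_i X_{t+1-i}.
Substitute known values:
  E[X_{t+1} | ...] = (-0.172) * (2) + (-0.341) * (-1) + (-0.337) * (-4)
                   = 1.3450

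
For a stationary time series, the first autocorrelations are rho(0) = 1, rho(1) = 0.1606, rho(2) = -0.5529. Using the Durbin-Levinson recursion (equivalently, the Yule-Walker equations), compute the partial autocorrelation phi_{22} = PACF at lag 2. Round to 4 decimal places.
\phi_{22} = -0.5940

The PACF at lag k is phi_{kk}, the last component of the solution
to the Yule-Walker system G_k phi = r_k where
  (G_k)_{ij} = rho(|i - j|), (r_k)_i = rho(i), i,j = 1..k.
Equivalently, Durbin-Levinson gives phi_{kk} iteratively:
  phi_{11} = rho(1)
  phi_{kk} = [rho(k) - sum_{j=1..k-1} phi_{k-1,j} rho(k-j)]
            / [1 - sum_{j=1..k-1} phi_{k-1,j} rho(j)],
  phi_{k,j} = phi_{k-1,j} - phi_{kk} phi_{k-1,k-j},  j = 1..k-1.
Step k = 1:
  phi_11 = rho(1) = 0.1606.
Step k = 2:
  phi_22 = [rho(2) - phi_11 rho(1)] / [1 - phi_11 rho(1)] = [-0.5529 - (0.1606)(0.1606)] / [1 - (0.1606)(0.1606)]
         = -0.57869236 / 0.97420764 = -0.594.
Therefore phi_{22} = -0.5940.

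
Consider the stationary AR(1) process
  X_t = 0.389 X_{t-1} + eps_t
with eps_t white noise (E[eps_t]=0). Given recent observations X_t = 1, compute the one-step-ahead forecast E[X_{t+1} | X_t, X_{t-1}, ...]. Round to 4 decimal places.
E[X_{t+1} \mid \mathcal F_t] = 0.3890

For an AR(p) model X_t = c + sum_i phi_i X_{t-i} + eps_t, the
one-step-ahead conditional mean is
  E[X_{t+1} | X_t, ...] = c + sum_i phi_i X_{t+1-i}.
Substitute known values:
  E[X_{t+1} | ...] = (0.389) * (1)
                   = 0.3890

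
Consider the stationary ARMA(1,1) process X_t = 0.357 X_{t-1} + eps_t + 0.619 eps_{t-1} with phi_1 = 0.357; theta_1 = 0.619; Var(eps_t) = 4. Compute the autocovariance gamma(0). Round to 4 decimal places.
\gamma(0) = 8.3669

Multiply the model equation by X_{t-k} and take expectations. With theta_0 = psi_0 = 1 and psi_j the MA(infinity) weights, this gives
  gamma(k) - sum_i phi_i gamma(k-i) = c_k,
  c_k = sigma^2 * sum_{j=k..q} theta_j psi_{j-k}   (c_k = 0 for k > q),
using gamma(-m) = gamma(m).
psi-weights needed (psi_j = theta_j + sum_i phi_i psi_{j-i}):
  psi_1 = theta_1 + phi_1 = 0.619 + (0.357) = 0.976
Right-hand sides:
  c_0 = sigma^2 (1 + theta_1 psi_1) = 4 * (1 + (0.619)(0.976)) = 4 * 1.604144 = 6.416576
  c_1 = sigma^2 theta_1 = 4 * (0.619) = 2.476
  c_2 = 0
Equations for k = 0 and k = 1 (AR order 1):
  gamma(0) = phi_1 gamma(1) + c_0
  gamma(1) = phi_1 gamma(0) + c_1
Substituting the second into the first: gamma(0) (1 - phi_1^2) = c_0 + phi_1 c_1, so
  gamma(0) = (c_0 + phi_1 c_1) / (1 - phi_1^2) = (6.416576 + (0.357)(2.476)) / (1 - (0.357)^2) = 7.300508 / 0.872551 = 8.366855.
Therefore gamma(0) = 8.3669 (to 4 decimal places).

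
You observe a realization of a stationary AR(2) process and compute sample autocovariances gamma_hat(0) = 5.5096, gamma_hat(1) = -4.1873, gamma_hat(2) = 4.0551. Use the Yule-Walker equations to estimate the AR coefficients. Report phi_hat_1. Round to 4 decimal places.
\hat\phi_{1} = -0.4750

The Yule-Walker equations for an AR(p) process read, in matrix form,
  Gamma_p phi = r_p,   with   (Gamma_p)_{ij} = gamma(|i - j|),
                       (r_p)_i = gamma(i),   i,j = 1..p.
Substitute the sample gammas (Toeplitz matrix and right-hand side of size 2):
  Gamma_p = [[5.5096, -4.1873], [-4.1873, 5.5096]]
  r_p     = [-4.1873, 4.0551]
Written out:
  5.5096 phi_1 - 4.1873 phi_2 = -4.1873
  -4.1873 phi_1 + 5.5096 phi_2 = 4.0551
Solve by Cramer's rule:
  det = gamma(0)^2 - gamma(1)^2 = (5.5096)^2 - (-4.1873)^2 = 30.35569216 - 17.53348129 = 12.82221087
  phi_hat_1 = [gamma(1) gamma(0) - gamma(1) gamma(2)] / det = [(-4.1873)(5.5096) - (-4.1873)(4.0551)] / 12.82221087 = -6.09042785 / 12.82221087 = -0.475
  phi_hat_2 = [gamma(0) gamma(2) - gamma(1)^2] / det = [(5.5096)(4.0551) - (-4.1873)^2] / 12.82221087 = 4.80849767 / 12.82221087 = 0.375
So phi_hat = [-0.4750, 0.3750].
Therefore phi_hat_1 = -0.4750.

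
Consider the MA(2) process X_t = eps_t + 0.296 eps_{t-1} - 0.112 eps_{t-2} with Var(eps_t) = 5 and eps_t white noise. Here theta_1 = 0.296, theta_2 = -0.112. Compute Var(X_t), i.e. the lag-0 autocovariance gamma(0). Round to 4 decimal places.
\gamma(0) = 5.5008

For an MA(q) process X_t = eps_t + sum_i theta_i eps_{t-i} with
Var(eps_t) = sigma^2, the variance is
  gamma(0) = sigma^2 * (1 + sum_i theta_i^2).
  sum_i theta_i^2 = (0.296)^2 + (-0.112)^2 = 0.087616 + 0.012544 = 0.10016.
  gamma(0) = 5 * (1 + 0.10016) = 5 * 1.10016 = 5.5008.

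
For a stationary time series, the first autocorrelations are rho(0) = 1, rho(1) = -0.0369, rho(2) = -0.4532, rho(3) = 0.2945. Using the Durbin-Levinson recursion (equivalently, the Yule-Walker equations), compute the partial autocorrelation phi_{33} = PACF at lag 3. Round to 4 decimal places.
\phi_{33} = 0.3200

The PACF at lag k is phi_{kk}, the last component of the solution
to the Yule-Walker system G_k phi = r_k where
  (G_k)_{ij} = rho(|i - j|), (r_k)_i = rho(i), i,j = 1..k.
Equivalently, Durbin-Levinson gives phi_{kk} iteratively:
  phi_{11} = rho(1)
  phi_{kk} = [rho(k) - sum_{j=1..k-1} phi_{k-1,j} rho(k-j)]
            / [1 - sum_{j=1..k-1} phi_{k-1,j} rho(j)],
  phi_{k,j} = phi_{k-1,j} - phi_{kk} phi_{k-1,k-j},  j = 1..k-1.
Step k = 1:
  phi_11 = rho(1) = -0.0369.
Step k = 2:
  phi_22 = [rho(2) - phi_11 rho(1)] / [1 - phi_11 rho(1)] = [-0.4532 - (-0.0369)(-0.0369)] / [1 - (-0.0369)(-0.0369)]
         = -0.45456161 / 0.99863839 = -0.455181.
  Update: phi_21 = phi_11 - phi_22 phi_11 = -0.0369 - (-0.455181)(-0.0369) = -0.053696.
Step k = 3:
  phi_33 = [rho(3) - phi_21 rho(2) - phi_22 rho(1)] / [1 - phi_21 rho(1) - phi_22 rho(2)]
    numerator   = 0.2945 - (-0.053696)(-0.4532) - (-0.455181)(-0.0369) = 0.25336869
    denominator = 1 - (-0.053696)(-0.0369) - (-0.455181)(-0.4532) = 0.7917304
  phi_33 = 0.25336869 / 0.7917304 = 0.32.
Therefore phi_{33} = 0.3200.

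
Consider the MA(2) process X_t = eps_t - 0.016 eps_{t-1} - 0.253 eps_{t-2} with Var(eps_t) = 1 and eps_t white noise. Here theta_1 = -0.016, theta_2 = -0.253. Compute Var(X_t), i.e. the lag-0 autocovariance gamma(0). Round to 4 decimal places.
\gamma(0) = 1.0643

For an MA(q) process X_t = eps_t + sum_i theta_i eps_{t-i} with
Var(eps_t) = sigma^2, the variance is
  gamma(0) = sigma^2 * (1 + sum_i theta_i^2).
  sum_i theta_i^2 = (-0.016)^2 + (-0.253)^2 = 0.000256 + 0.064009 = 0.064265.
  gamma(0) = 1 * (1 + 0.064265) = 1 * 1.064265 = 1.064265, which rounds to 1.0643.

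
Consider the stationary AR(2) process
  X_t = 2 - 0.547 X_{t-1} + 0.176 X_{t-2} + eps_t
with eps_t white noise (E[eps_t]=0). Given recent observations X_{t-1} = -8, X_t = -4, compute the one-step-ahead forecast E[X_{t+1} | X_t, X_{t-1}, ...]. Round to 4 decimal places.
E[X_{t+1} \mid \mathcal F_t] = 2.7800

For an AR(p) model X_t = c + sum_i phi_i X_{t-i} + eps_t, the
one-step-ahead conditional mean is
  E[X_{t+1} | X_t, ...] = c + sum_i phi_i X_{t+1-i}.
Substitute known values:
  E[X_{t+1} | ...] = 2 + (-0.547) * (-4) + (0.176) * (-8)
                   = 2.7800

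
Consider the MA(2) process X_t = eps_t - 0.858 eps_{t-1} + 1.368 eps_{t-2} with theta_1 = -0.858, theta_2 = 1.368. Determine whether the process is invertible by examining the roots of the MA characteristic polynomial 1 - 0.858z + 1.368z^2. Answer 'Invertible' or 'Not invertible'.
\text{Not invertible}

The MA(q) characteristic polynomial is P(z) = 1 - 0.858z + 1.368z^2.
Invertibility requires all roots to lie outside the unit circle, i.e. |z| > 1 for every root.
Set 1 + (-0.858) z + (1.368) z^2 = 0, i.e. a z^2 + b z + c = 0 with a = 1.368, b = -0.858, c = 1.
Discriminant D = b^2 - 4ac = (-0.858)^2 - 4*(1.368)*1 = 0.736164 - (5.472) = -4.735836.
D < 0, so the roots are the complex-conjugate pair z = (-b +/- i sqrt(-D)) / (2a) = 0.3136 +/- 0.7954i.
For a conjugate pair |z|^2 = z * conj(z) = (product of roots) = c/a = 1/(1.368) = 0.730994, so |z| = sqrt(0.730994) = 0.855 for both roots.
Moduli of all roots: 0.8550, 0.8550.
All moduli strictly greater than 1? No.
Verdict: Not invertible.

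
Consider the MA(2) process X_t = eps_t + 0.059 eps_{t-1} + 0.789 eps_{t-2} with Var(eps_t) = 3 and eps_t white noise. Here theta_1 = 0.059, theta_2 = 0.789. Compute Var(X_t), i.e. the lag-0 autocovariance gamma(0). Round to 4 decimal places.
\gamma(0) = 4.8780

For an MA(q) process X_t = eps_t + sum_i theta_i eps_{t-i} with
Var(eps_t) = sigma^2, the variance is
  gamma(0) = sigma^2 * (1 + sum_i theta_i^2).
  sum_i theta_i^2 = (0.059)^2 + (0.789)^2 = 0.003481 + 0.622521 = 0.626002.
  gamma(0) = 3 * (1 + 0.626002) = 3 * 1.626002 = 4.878006, which rounds to 4.8780.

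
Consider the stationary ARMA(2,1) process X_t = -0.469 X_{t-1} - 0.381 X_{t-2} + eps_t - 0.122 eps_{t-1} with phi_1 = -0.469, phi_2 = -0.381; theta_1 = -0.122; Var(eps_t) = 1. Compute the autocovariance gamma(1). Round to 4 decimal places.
\gamma(1) = -0.5813

Multiply the model equation by X_{t-k} and take expectations. With theta_0 = psi_0 = 1 and psi_j the MA(infinity) weights, this gives
  gamma(k) - sum_i phi_i gamma(k-i) = c_k,
  c_k = sigma^2 * sum_{j=k..q} theta_j psi_{j-k}   (c_k = 0 for k > q),
using gamma(-m) = gamma(m).
psi-weights needed (psi_j = theta_j + sum_i phi_i psi_{j-i}):
  psi_1 = theta_1 + phi_1 = -0.122 + (-0.469) = -0.591
Right-hand sides:
  c_0 = sigma^2 (1 + theta_1 psi_1) = 1 * (1 + (-0.122)(-0.591)) = 1 * 1.072102 = 1.072102
  c_1 = sigma^2 theta_1 = 1 * (-0.122) = -0.122
  c_2 = 0
Equations for k = 0, 1, 2 (AR order 2, c_2 = 0):
  (E0) gamma(0) = phi_1 gamma(1) + phi_2 gamma(2) + c_0
  (E1) gamma(1) = phi_1 gamma(0) + phi_2 gamma(1) + c_1
  (E2) gamma(2) = phi_1 gamma(1) + phi_2 gamma(0)
From (E1): gamma(1) = A gamma(0) + B with
  A = phi_1 / (1 - phi_2) = -0.469 / 1.381 = -0.339609,   B = c_1 / (1 - phi_2) = -0.122 / 1.381 = -0.088342.
Insert (E2) into (E0): gamma(0) (1 - phi_2^2) = phi_1 (1 + phi_2) gamma(1) + c_0.
  phi_1 (1 + phi_2) = (-0.469)(0.619) = -0.290311,   1 - phi_2^2 = 0.854839.
Replace gamma(1) by A gamma(0) + B and collect gamma(0):
  gamma(0) [0.854839 - (-0.290311)(-0.339609)] = (-0.290311)(-0.088342) + 1.072102
  gamma(0) * 0.756247 = 1.097749
  gamma(0) = 1.097749 / 0.756247 = 1.451575.
  gamma(1) = A gamma(0) + B = (-0.339609)(1.451575) + (-0.088342) = -0.58131.
Therefore gamma(1) = -0.5813 (to 4 decimal places).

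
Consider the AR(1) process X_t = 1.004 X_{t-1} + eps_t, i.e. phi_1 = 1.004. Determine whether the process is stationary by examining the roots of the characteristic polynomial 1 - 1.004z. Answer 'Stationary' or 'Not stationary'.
\text{Not stationary}

The AR(p) characteristic polynomial is P(z) = 1 - 1.004z.
Stationarity requires all roots to lie outside the unit circle, i.e. |z| > 1 for every root.
This is linear in z: 1 + (-1.004) z = 0  =>  z = -1/(-1.004) = 0.996016,  |z| = 0.996016.
Moduli of all roots: 0.9960.
All moduli strictly greater than 1? No.
Verdict: Not stationary.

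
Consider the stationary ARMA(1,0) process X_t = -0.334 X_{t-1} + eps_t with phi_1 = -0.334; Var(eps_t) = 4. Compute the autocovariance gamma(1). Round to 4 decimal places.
\gamma(1) = -1.5038

Multiply the model equation by X_{t-k} and take expectations. With theta_0 = psi_0 = 1 and psi_j the MA(infinity) weights, this gives
  gamma(k) - sum_i phi_i gamma(k-i) = c_k,
  c_k = sigma^2 * sum_{j=k..q} theta_j psi_{j-k}   (c_k = 0 for k > q),
using gamma(-m) = gamma(m).
Pure AR (q = 0): c_0 = sigma^2 = 4, c_k = 0 for k >= 1.
Equations for k = 0 and k = 1 (AR order 1):
  gamma(0) = phi_1 gamma(1) + c_0
  gamma(1) = phi_1 gamma(0) + c_1
Substituting the second into the first: gamma(0) (1 - phi_1^2) = c_0 + phi_1 c_1, so
  gamma(0) = c_0 / (1 - phi_1^2) = 4 / (1 - (-0.334)^2) = 4 / 0.888444 = 4.502253.
  gamma(1) = phi_1 gamma(0) = (-0.334)(4.502253) = -1.503753.
Therefore gamma(1) = -1.5038 (to 4 decimal places).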